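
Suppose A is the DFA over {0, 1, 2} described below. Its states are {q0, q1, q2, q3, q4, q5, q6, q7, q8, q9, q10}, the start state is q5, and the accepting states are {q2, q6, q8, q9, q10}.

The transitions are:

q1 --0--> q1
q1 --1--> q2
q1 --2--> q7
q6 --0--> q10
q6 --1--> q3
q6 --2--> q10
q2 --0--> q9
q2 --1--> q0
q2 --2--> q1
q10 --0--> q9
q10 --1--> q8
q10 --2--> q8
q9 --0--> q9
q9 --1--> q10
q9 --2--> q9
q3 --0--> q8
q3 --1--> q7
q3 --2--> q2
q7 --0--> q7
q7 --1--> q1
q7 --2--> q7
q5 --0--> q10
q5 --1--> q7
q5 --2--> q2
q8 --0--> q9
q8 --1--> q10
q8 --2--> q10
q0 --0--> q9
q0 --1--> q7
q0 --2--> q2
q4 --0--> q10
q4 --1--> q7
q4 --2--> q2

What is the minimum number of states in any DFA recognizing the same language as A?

States {q3,q4,q6} cannot be reached from the start state, so discard them.
Initial partition by acceptance: {q2,q8,q9,q10} | {q0,q1,q5,q7}.
On input 1, block {q2,q8,q9,q10} splits into {q8,q9,q10} and {q2}.
On input 0, block {q0,q1,q5,q7} splits into {q0,q5} and {q1,q7}.
On input 1, block {q1,q7} splits into {q1} and {q7}.
Stable partition: {q8,q9,q10} | {q0,q5} | {q2} | {q1} | {q7} — 5 equivalence classes.

5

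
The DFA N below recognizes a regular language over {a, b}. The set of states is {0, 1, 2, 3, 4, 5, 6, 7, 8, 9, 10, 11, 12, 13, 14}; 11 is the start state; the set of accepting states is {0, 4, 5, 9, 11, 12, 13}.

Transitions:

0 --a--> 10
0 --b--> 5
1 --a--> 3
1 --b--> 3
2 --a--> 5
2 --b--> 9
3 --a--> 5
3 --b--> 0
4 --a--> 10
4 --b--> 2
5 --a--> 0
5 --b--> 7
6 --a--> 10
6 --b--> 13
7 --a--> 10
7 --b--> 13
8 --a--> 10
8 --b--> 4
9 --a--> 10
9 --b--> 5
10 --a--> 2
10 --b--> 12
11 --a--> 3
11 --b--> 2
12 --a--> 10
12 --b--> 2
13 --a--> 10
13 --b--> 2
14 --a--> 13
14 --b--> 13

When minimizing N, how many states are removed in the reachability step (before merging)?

5

BFS from 11 reaches {0, 2, 3, 5, 7, 9, 10, 11, 12, 13}; the 5 state(s) 1, 4, 6, 8, 14 are never visited.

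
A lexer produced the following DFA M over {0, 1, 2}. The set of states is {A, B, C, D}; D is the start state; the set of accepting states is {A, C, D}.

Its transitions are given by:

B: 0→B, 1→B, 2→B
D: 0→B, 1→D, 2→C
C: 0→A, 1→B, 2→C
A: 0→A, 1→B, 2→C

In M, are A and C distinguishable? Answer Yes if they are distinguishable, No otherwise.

Every state is reachable, so we keep all 4.
Start with accepting vs non-accepting: {A,C,D} | {B}.
On input 0, block {A,C,D} splits into {A,C} and {D}.
Stable partition: {A,C} | {B} | {D} — 3 equivalence classes.
A and C lie in the same block of the stable partition, so they are equivalent — no string distinguishes them.

No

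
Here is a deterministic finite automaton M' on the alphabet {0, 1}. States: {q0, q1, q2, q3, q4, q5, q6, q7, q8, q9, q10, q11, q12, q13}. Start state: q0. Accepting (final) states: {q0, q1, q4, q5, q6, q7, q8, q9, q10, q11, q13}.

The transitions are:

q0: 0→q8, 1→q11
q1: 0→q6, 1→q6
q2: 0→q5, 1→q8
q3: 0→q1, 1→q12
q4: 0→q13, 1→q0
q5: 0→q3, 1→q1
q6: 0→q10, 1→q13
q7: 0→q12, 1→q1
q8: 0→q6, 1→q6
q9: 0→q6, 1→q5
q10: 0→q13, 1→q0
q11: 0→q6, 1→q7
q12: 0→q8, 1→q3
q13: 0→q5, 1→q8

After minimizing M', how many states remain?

8

First remove the unreachable states {q2,q4,q9}; 11 states remain.
Start with accepting vs non-accepting: {q0,q1,q5,q6,q7,q8,q10,q11,q13} | {q3,q12}.
Split {q0,q1,q5,q6,q7,q8,q10,q11,q13} by δ(·,0) → {q0,q1,q6,q8,q10,q11,q13} and {q5,q7}.
Split {q0,q1,q6,q8,q10,q11,q13} by δ(·,0) → {q0,q1,q6,q8,q10,q11} and {q13}.
Split {q0,q1,q6,q8,q10,q11} by δ(·,0) → {q0,q1,q6,q8,q11} and {q10}.
Refine {q0,q1,q6,q8,q11} on symbol 0: members go to different blocks, giving {q0,q1,q8,q11} and {q6}.
Refine {q0,q1,q8,q11} on symbol 0: members go to different blocks, giving {q1,q8,q11} and {q0}.
Refine {q1,q8,q11} on symbol 1: members go to different blocks, giving {q1,q8} and {q11}.
No further refinement is possible. Final partition (8 blocks): {q1,q8} | {q3,q12} | {q5,q7} | {q13} | {q10} | {q6} | {q0} | {q11}.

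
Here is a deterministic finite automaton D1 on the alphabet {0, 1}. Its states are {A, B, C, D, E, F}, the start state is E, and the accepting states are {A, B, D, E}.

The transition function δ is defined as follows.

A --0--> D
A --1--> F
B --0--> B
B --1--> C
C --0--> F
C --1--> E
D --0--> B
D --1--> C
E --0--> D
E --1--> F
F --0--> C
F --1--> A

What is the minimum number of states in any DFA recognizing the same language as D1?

2

Every state is reachable, so we keep all 6.
Start with accepting vs non-accepting: {A,B,D,E} | {C,F}.
The partition is now stable with 2 blocks: {A,B,D,E} | {C,F}.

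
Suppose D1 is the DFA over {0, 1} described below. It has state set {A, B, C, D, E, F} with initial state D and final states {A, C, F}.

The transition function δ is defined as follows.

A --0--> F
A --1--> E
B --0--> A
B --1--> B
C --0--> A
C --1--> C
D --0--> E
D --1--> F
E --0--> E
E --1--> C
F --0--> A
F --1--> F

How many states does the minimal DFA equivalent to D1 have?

First remove the unreachable states {B}; 5 states remain.
P0 = {A,C,F} | {D,E}.
On input 1, block {A,C,F} splits into {C,F} and {A}.
No further refinement is possible. Final partition (3 blocks): {C,F} | {D,E} | {A}.

3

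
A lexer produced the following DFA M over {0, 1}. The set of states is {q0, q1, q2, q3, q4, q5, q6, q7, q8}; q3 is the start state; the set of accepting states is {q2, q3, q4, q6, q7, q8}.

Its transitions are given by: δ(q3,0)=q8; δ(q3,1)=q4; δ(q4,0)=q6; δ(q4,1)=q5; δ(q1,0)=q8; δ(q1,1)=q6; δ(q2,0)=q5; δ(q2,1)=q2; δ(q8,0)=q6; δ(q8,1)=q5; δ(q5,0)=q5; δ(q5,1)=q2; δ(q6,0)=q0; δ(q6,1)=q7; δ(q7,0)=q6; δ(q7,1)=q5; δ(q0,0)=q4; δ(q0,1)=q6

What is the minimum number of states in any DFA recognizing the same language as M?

6

First remove the unreachable states {q1}; 8 states remain.
Initial partition by acceptance: {q2,q3,q4,q6,q7,q8} | {q0,q5}.
On input 0, block {q2,q3,q4,q6,q7,q8} splits into {q3,q4,q7,q8} and {q2,q6}.
On input 0, block {q3,q4,q7,q8} splits into {q4,q7,q8} and {q3}.
Refine {q0,q5} on symbol 0: members go to different blocks, giving {q0} and {q5}.
Split {q2,q6} by δ(·,0) → {q2} and {q6}.
Stable partition: {q4,q7,q8} | {q0} | {q2} | {q3} | {q5} | {q6} — 6 equivalence classes.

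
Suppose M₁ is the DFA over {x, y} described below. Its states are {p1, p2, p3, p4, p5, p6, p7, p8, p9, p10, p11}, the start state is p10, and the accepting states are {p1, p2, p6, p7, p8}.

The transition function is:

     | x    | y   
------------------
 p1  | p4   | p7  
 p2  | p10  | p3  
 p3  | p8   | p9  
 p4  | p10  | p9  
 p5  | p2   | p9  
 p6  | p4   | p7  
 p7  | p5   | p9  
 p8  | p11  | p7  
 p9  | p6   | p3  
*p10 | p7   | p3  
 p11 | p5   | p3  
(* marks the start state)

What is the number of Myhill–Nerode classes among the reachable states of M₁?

5

States {p1} cannot be reached from the start state, so discard them.
Initial partition by acceptance: {p2,p6,p7,p8} | {p3,p4,p5,p9,p10,p11}.
On input y, block {p2,p6,p7,p8} splits into {p2,p7} and {p6,p8}.
Refine {p3,p4,p5,p9,p10,p11} on symbol x: members go to different blocks, giving {p3,p9} and {p4,p11} and {p5,p10}.
No further refinement is possible. Final partition (5 blocks): {p2,p7} | {p3,p9} | {p6,p8} | {p4,p11} | {p5,p10}.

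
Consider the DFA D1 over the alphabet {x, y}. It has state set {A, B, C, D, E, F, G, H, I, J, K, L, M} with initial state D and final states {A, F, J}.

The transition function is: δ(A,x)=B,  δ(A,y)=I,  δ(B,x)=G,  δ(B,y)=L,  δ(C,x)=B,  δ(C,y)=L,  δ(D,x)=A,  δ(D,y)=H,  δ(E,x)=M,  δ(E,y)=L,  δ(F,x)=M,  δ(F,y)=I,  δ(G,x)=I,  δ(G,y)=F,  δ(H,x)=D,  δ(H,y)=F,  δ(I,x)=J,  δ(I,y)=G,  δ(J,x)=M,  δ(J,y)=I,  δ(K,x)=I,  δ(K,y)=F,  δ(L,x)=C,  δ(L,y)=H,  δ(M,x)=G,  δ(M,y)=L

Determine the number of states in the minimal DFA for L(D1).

6

States {E,K} cannot be reached from the start state, so discard them.
P0 = {A,F,J} | {B,C,D,G,H,I,L,M}.
Refine {B,C,D,G,H,I,L,M} on symbol x: members go to different blocks, giving {B,C,G,H,L,M} and {D,I}.
On input x, block {B,C,G,H,L,M} splits into {B,C,L,M} and {G,H}.
On input x, block {B,C,L,M} splits into {B,M} and {C,L}.
On input x, block {C,L} splits into {C} and {L}.
No further refinement is possible. Final partition (6 blocks): {A,F,J} | {B,M} | {D,I} | {G,H} | {C} | {L}.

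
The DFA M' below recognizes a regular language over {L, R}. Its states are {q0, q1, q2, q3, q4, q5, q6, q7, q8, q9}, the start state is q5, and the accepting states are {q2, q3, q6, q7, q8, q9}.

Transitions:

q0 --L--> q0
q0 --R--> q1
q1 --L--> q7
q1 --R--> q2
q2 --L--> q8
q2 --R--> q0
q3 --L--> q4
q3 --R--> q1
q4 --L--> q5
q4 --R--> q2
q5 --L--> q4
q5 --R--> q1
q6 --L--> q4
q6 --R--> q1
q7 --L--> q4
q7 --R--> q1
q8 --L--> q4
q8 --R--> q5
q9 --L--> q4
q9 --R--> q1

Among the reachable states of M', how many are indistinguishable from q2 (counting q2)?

Reachable states from the start: {q0,q1,q2,q4,q5,q7,q8}. Unreachable: {q3,q6,q9} — drop them.
Initial partition by acceptance: {q2,q7,q8} | {q0,q1,q4,q5}.
Refine {q2,q7,q8} on symbol L: members go to different blocks, giving {q7,q8} and {q2}.
On input L, block {q0,q1,q4,q5} splits into {q0,q4,q5} and {q1}.
Split {q7,q8} by δ(·,R) → {q7} and {q8}.
On input R, block {q0,q4,q5} splits into {q0,q5} and {q4}.
On input L, block {q0,q5} splits into {q0} and {q5}.
No further refinement is possible. Final partition (7 blocks): {q7} | {q0} | {q2} | {q1} | {q8} | {q4} | {q5}.
The equivalence class containing q2 is {q2}, of size 1.

1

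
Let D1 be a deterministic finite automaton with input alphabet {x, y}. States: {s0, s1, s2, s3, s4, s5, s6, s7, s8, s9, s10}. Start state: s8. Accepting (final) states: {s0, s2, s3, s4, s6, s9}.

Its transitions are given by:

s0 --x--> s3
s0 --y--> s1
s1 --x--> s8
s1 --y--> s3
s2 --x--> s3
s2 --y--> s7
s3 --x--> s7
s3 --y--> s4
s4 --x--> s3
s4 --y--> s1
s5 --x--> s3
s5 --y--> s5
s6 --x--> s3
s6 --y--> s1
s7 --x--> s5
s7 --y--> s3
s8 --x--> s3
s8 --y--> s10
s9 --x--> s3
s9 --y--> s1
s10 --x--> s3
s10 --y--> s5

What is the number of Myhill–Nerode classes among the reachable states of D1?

States {s0,s2,s6,s9} cannot be reached from the start state, so discard them.
P0 = {s3,s4} | {s1,s5,s7,s8,s10}.
On input x, block {s3,s4} splits into {s3} and {s4}.
Refine {s1,s5,s7,s8,s10} on symbol x: members go to different blocks, giving {s5,s8,s10} and {s1,s7}.
Stable partition: {s3} | {s5,s8,s10} | {s4} | {s1,s7} — 4 equivalence classes.

4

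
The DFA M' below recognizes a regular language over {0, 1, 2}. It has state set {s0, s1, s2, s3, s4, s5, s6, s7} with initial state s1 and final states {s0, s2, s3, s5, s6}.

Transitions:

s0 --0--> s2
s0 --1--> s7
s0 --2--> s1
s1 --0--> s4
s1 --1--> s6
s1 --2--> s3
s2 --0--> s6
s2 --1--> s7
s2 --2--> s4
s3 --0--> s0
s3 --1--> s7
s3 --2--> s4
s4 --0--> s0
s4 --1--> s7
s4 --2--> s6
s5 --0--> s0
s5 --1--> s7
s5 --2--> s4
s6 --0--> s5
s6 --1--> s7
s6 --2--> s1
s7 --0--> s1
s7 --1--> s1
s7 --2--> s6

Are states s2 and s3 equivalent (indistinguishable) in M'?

Yes

Initial partition by acceptance: {s0,s2,s3,s5,s6} | {s1,s4,s7}.
Split {s1,s4,s7} by δ(·,0) → {s1,s7} and {s4}.
Split {s0,s2,s3,s5,s6} by δ(·,2) → {s2,s3,s5} and {s0,s6}.
Refine {s1,s7} on symbol 0: members go to different blocks, giving {s1} and {s7}.
No further refinement is possible. Final partition (5 blocks): {s2,s3,s5} | {s1} | {s4} | {s0,s6} | {s7}.
s2 and s3 lie in the same block of the stable partition, so they are equivalent — no string distinguishes them.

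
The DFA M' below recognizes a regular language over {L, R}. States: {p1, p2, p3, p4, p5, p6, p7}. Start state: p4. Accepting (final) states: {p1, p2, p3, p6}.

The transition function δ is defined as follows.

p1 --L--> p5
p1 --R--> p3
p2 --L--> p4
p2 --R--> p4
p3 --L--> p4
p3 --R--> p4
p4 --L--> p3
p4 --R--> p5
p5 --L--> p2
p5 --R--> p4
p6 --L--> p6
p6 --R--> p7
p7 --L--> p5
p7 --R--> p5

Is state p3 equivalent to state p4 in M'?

No

Reachable states from the start: {p2,p3,p4,p5}. Unreachable: {p1,p6,p7} — drop them.
Start with accepting vs non-accepting: {p2,p3} | {p4,p5}.
No further refinement is possible. Final partition (2 blocks): {p2,p3} | {p4,p5}.
p3 and p4 end up in different blocks, so they are distinguishable. For instance, the string 'ε' is accepted from only p3.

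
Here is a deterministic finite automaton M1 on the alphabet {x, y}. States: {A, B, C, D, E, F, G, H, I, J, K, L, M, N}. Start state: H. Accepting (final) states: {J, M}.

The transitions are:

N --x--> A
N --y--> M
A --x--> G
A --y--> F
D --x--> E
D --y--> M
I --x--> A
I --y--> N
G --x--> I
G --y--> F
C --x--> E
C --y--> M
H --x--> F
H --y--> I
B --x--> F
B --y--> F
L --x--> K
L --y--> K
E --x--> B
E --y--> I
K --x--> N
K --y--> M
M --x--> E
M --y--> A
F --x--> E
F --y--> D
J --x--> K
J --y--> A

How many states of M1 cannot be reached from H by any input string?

Starting at H and following transitions, the reachable set is {A, B, D, E, F, G, H, I, M, N}. That leaves C, J, K, L unreachable — 4 in total.

4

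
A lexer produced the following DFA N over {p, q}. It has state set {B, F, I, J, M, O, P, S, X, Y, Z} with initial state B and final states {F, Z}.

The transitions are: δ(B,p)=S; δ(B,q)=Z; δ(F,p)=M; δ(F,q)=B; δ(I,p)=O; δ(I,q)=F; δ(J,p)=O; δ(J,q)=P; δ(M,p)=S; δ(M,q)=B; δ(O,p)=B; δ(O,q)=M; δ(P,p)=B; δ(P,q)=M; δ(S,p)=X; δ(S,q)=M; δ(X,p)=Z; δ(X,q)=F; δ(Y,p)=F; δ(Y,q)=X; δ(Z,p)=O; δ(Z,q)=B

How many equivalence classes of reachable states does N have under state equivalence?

7

Reachable states from the start: {B,F,M,O,S,X,Z}. Unreachable: {I,J,P,Y} — drop them.
Initial partition by acceptance: {F,Z} | {B,M,O,S,X}.
Split {B,M,O,S,X} by δ(·,p) → {B,M,O,S} and {X}.
Split {B,M,O,S} by δ(·,p) → {B,M,O} and {S}.
Refine {B,M,O} on symbol p: members go to different blocks, giving {B,M} and {O}.
Refine {F,Z} on symbol p: members go to different blocks, giving {Z} and {F}.
Split {B,M} by δ(·,q) → {B} and {M}.
Stable partition: {Z} | {B} | {X} | {S} | {O} | {F} | {M} — 7 equivalence classes.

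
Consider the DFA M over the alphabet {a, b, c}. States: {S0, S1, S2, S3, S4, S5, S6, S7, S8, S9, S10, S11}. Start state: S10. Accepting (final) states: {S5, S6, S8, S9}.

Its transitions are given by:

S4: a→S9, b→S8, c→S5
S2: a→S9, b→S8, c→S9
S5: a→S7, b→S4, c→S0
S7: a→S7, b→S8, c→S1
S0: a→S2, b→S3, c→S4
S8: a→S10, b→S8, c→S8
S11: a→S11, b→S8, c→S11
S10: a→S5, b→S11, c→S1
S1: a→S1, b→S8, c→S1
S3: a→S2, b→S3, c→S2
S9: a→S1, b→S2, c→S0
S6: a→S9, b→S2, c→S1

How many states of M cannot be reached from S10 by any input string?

1

Starting at S10 and following transitions, the reachable set is {S0, S1, S2, S3, S4, S5, S7, S8, S9, S10, S11}. That leaves S6 unreachable — 1 in total.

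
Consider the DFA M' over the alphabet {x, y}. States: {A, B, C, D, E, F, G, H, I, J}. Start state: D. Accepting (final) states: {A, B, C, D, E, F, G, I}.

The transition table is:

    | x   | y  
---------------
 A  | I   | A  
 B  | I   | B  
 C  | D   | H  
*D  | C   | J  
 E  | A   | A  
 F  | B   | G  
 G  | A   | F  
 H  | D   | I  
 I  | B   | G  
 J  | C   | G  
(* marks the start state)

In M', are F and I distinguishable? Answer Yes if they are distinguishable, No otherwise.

No

First remove the unreachable states {E}; 9 states remain.
Initial partition by acceptance: {A,B,C,D,F,G,I} | {H,J}.
On input y, block {A,B,C,D,F,G,I} splits into {A,B,F,G,I} and {C,D}.
The partition is now stable with 3 blocks: {A,B,F,G,I} | {H,J} | {C,D}.
F and I lie in the same block of the stable partition, so they are equivalent — no string distinguishes them.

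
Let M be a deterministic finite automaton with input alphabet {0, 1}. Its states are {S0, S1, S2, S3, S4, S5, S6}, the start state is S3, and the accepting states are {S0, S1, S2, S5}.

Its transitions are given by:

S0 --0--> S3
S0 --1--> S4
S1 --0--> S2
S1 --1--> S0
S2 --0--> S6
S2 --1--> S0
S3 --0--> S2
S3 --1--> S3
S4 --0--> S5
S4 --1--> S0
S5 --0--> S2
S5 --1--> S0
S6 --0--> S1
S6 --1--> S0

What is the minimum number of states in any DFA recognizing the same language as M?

Every state is reachable, so we keep all 7.
Start with accepting vs non-accepting: {S0,S1,S2,S5} | {S3,S4,S6}.
On input 0, block {S0,S1,S2,S5} splits into {S0,S2} and {S1,S5}.
Refine {S0,S2} on symbol 1: members go to different blocks, giving {S0} and {S2}.
Refine {S3,S4,S6} on symbol 0: members go to different blocks, giving {S4,S6} and {S3}.
No further refinement is possible. Final partition (5 blocks): {S0} | {S4,S6} | {S1,S5} | {S2} | {S3}.

5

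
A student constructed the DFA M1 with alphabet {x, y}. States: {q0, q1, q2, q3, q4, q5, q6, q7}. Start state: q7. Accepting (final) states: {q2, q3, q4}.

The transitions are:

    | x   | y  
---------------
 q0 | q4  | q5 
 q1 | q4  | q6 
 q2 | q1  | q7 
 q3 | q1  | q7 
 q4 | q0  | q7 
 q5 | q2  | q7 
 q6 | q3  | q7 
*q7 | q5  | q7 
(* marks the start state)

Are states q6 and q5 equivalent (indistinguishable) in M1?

Yes

Every state is reachable, so we keep all 8.
Initial partition by acceptance: {q2,q3,q4} | {q0,q1,q5,q6,q7}.
On input x, block {q0,q1,q5,q6,q7} splits into {q0,q1,q5,q6} and {q7}.
Split {q0,q1,q5,q6} by δ(·,y) → {q0,q1} and {q5,q6}.
Stable partition: {q2,q3,q4} | {q0,q1} | {q7} | {q5,q6} — 4 equivalence classes.
q6 and q5 lie in the same block of the stable partition, so they are equivalent — no string distinguishes them.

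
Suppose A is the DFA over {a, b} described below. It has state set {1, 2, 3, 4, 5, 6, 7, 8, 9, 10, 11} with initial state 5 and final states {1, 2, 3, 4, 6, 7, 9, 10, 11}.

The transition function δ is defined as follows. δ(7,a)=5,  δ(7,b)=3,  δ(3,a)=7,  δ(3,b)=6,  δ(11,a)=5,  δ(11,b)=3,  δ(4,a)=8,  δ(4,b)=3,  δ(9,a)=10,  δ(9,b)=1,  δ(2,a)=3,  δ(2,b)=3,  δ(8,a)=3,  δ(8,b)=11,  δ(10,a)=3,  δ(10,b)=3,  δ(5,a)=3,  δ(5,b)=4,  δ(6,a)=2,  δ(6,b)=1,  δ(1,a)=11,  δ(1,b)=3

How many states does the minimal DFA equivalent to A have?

First remove the unreachable states {9,10}; 9 states remain.
Start with accepting vs non-accepting: {1,2,3,4,6,7,11} | {5,8}.
Split {1,2,3,4,6,7,11} by δ(·,a) → {1,2,3,6} and {4,7,11}.
Refine {1,2,3,6} on symbol a: members go to different blocks, giving {1,3} and {2,6}.
Refine {1,3} on symbol b: members go to different blocks, giving {1} and {3}.
On input a, block {2,6} splits into {2} and {6}.
Stable partition: {1} | {5,8} | {4,7,11} | {2} | {3} | {6} — 6 equivalence classes.

6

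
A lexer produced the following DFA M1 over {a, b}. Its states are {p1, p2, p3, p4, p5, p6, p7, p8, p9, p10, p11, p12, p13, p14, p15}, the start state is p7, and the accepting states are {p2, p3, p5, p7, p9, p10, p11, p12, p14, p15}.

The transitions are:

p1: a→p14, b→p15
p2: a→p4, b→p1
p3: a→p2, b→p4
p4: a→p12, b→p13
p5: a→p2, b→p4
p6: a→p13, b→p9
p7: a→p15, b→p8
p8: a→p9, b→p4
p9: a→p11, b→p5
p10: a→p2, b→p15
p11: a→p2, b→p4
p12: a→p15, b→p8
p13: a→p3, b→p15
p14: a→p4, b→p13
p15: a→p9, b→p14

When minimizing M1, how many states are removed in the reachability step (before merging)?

No path from p7 leads to p6, p10; the other 13 states are all reachable.

2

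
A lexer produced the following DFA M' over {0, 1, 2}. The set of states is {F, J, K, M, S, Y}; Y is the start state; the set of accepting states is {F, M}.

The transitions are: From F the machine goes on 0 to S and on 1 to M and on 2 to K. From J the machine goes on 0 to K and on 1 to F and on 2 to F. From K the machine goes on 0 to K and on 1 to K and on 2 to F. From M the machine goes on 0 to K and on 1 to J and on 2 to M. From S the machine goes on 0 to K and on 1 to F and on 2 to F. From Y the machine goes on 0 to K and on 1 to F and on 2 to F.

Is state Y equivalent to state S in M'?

Yes

Every state is reachable, so we keep all 6.
Initial partition by acceptance: {F,M} | {J,K,S,Y}.
Split {F,M} by δ(·,1) → {M} and {F}.
On input 1, block {J,K,S,Y} splits into {J,S,Y} and {K}.
No further refinement is possible. Final partition (4 blocks): {M} | {J,S,Y} | {F} | {K}.
Y and S lie in the same block of the stable partition, so they are equivalent — no string distinguishes them.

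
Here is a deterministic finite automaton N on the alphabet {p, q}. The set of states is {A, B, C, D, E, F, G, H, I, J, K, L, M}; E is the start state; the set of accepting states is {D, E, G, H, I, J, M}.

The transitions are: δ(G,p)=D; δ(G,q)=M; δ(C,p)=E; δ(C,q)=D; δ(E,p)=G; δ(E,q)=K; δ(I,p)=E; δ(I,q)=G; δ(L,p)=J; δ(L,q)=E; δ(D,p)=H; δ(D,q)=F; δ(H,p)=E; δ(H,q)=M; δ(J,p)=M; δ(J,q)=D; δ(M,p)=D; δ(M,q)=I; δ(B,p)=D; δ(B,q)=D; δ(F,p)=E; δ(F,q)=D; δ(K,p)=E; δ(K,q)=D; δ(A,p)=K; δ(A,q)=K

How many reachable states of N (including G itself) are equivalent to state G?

Reachable states from the start: {D,E,F,G,H,I,K,M}. Unreachable: {A,B,C,J,L} — drop them.
P0 = {D,E,G,H,I,M} | {F,K}.
Split {D,E,G,H,I,M} by δ(·,q) → {G,H,I,M} and {D,E}.
The partition is now stable with 3 blocks: {G,H,I,M} | {F,K} | {D,E}.
The equivalence class containing G is {G,H,I,M}, of size 4.

4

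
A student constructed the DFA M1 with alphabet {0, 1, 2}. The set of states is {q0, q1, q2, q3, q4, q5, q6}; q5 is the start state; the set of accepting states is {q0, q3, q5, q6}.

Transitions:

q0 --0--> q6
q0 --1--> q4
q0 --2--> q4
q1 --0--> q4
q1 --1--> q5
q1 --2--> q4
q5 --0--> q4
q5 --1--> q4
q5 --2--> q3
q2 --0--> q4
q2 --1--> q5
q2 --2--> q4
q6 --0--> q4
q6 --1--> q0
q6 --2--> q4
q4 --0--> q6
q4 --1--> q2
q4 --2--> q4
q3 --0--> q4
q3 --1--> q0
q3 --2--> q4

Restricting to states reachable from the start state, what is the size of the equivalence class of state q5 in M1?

First remove the unreachable states {q1}; 6 states remain.
Start with accepting vs non-accepting: {q0,q3,q5,q6} | {q2,q4}.
Refine {q0,q3,q5,q6} on symbol 0: members go to different blocks, giving {q3,q5,q6} and {q0}.
On input 1, block {q3,q5,q6} splits into {q3,q6} and {q5}.
On input 0, block {q2,q4} splits into {q2} and {q4}.
No further refinement is possible. Final partition (5 blocks): {q3,q6} | {q2} | {q0} | {q5} | {q4}.
State q5 belongs to the block {q5}, which has 1 states.

1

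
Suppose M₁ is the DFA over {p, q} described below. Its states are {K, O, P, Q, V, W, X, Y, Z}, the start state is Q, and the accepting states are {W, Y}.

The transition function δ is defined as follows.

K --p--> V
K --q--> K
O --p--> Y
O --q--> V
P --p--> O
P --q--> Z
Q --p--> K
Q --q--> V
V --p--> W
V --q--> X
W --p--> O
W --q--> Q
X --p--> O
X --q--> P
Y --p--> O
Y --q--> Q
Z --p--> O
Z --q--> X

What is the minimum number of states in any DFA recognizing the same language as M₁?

6

P0 = {W,Y} | {K,O,P,Q,V,X,Z}.
On input p, block {K,O,P,Q,V,X,Z} splits into {K,P,Q,X,Z} and {O,V}.
On input p, block {K,P,Q,X,Z} splits into {K,P,X,Z} and {Q}.
Refine {O,V} on symbol q: members go to different blocks, giving {O} and {V}.
Refine {K,P,X,Z} on symbol p: members go to different blocks, giving {P,X,Z} and {K}.
The partition is now stable with 6 blocks: {W,Y} | {P,X,Z} | {O} | {Q} | {V} | {K}.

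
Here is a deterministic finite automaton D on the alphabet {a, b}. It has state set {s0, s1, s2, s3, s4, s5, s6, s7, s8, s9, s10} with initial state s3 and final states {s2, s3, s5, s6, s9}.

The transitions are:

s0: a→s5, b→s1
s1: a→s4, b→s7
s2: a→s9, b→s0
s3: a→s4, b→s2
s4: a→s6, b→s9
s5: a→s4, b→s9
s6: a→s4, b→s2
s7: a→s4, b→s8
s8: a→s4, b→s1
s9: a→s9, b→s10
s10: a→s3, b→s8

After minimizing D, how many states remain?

5

Start with accepting vs non-accepting: {s2,s3,s5,s6,s9} | {s0,s1,s4,s7,s8,s10}.
Refine {s2,s3,s5,s6,s9} on symbol a: members go to different blocks, giving {s3,s5,s6} and {s2,s9}.
On input a, block {s0,s1,s4,s7,s8,s10} splits into {s0,s4,s10} and {s1,s7,s8}.
On input b, block {s0,s4,s10} splits into {s0,s10} and {s4}.
Stable partition: {s3,s5,s6} | {s0,s10} | {s2,s9} | {s1,s7,s8} | {s4} — 5 equivalence classes.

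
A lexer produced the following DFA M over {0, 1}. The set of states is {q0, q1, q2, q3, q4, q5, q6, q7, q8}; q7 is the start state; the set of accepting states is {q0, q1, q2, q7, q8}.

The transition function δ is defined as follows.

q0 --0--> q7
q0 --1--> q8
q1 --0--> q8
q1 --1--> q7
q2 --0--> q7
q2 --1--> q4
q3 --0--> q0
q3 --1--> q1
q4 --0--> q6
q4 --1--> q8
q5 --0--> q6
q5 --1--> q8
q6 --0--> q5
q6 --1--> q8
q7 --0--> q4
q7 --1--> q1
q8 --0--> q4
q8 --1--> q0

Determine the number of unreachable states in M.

2

No path from q7 leads to q2, q3; the other 7 states are all reachable.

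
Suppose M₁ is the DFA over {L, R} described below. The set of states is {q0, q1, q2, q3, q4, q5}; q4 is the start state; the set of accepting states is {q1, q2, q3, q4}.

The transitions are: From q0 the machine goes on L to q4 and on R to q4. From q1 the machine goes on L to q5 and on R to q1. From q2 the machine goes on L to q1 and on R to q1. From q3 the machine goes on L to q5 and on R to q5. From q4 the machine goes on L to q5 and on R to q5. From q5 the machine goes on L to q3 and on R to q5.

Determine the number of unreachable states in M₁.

No path from q4 leads to q0, q1, q2; the other 3 states are all reachable.

3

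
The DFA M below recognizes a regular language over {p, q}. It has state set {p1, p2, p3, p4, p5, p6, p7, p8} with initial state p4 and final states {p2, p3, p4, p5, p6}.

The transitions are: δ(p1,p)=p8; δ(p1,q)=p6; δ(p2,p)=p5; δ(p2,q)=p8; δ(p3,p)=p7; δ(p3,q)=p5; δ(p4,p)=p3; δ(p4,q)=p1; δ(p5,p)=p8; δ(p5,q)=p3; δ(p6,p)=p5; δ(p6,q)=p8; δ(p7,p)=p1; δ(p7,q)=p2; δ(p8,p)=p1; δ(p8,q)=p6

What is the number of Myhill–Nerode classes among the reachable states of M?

Start with accepting vs non-accepting: {p2,p3,p4,p5,p6} | {p1,p7,p8}.
Refine {p2,p3,p4,p5,p6} on symbol p: members go to different blocks, giving {p2,p4,p6} and {p3,p5}.
The partition is now stable with 3 blocks: {p2,p4,p6} | {p1,p7,p8} | {p3,p5}.

3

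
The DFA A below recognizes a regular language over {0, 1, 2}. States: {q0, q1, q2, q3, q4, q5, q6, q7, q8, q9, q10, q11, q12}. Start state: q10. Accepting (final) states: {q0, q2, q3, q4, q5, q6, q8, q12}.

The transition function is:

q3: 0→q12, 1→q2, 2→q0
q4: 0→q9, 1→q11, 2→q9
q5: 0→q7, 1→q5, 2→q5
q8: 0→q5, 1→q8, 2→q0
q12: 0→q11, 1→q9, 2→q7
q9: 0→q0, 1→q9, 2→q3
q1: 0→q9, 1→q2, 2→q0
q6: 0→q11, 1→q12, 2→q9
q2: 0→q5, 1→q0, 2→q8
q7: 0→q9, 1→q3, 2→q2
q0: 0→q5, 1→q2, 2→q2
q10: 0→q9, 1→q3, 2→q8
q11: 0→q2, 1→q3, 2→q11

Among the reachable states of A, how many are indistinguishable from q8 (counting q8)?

3

Reachable states from the start: {q0,q2,q3,q5,q7,q8,q9,q10,q11,q12}. Unreachable: {q1,q4,q6} — drop them.
Initial partition by acceptance: {q0,q2,q3,q5,q8,q12} | {q7,q9,q10,q11}.
Refine {q0,q2,q3,q5,q8,q12} on symbol 0: members go to different blocks, giving {q0,q2,q3,q8} and {q5,q12}.
Refine {q7,q9,q10,q11} on symbol 0: members go to different blocks, giving {q7,q10} and {q9,q11}.
Refine {q5,q12} on symbol 0: members go to different blocks, giving {q5} and {q12}.
Refine {q0,q2,q3,q8} on symbol 0: members go to different blocks, giving {q0,q2,q8} and {q3}.
Refine {q9,q11} on symbol 1: members go to different blocks, giving {q9} and {q11}.
No further refinement is possible. Final partition (7 blocks): {q0,q2,q8} | {q7,q10} | {q5} | {q9} | {q12} | {q3} | {q11}.
The equivalence class containing q8 is {q0,q2,q8}, of size 3.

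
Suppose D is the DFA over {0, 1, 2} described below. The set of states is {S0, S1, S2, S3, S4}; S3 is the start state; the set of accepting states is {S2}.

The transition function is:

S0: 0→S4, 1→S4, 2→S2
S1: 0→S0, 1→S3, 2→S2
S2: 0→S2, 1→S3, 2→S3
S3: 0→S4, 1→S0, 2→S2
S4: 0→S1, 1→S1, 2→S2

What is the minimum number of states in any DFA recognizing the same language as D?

2

Every state is reachable, so we keep all 5.
P0 = {S2} | {S0,S1,S3,S4}.
The partition is now stable with 2 blocks: {S2} | {S0,S1,S3,S4}.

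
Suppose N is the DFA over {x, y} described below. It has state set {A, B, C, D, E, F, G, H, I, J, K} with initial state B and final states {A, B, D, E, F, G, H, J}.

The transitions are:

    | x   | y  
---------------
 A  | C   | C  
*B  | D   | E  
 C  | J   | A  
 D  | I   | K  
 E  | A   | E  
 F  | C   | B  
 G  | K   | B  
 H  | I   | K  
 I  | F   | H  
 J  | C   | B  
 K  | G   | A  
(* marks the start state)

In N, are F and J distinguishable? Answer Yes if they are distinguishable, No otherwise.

All states are reachable from the start state.
Initial partition by acceptance: {A,B,D,E,F,G,H,J} | {C,I,K}.
Refine {A,B,D,E,F,G,H,J} on symbol x: members go to different blocks, giving {A,D,F,G,H,J} and {B,E}.
Split {A,D,F,G,H,J} by δ(·,y) → {A,D,H} and {F,G,J}.
Stable partition: {A,D,H} | {C,I,K} | {B,E} | {F,G,J} — 4 equivalence classes.
F and J lie in the same block of the stable partition, so they are equivalent — no string distinguishes them.

No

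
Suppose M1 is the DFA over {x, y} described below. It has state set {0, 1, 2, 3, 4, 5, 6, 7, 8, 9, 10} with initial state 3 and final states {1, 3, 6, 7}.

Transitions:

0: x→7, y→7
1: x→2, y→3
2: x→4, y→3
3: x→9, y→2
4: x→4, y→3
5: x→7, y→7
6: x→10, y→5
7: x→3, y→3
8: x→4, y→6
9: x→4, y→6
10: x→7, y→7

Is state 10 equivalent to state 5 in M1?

Yes

States {0,1,8} cannot be reached from the start state, so discard them.
Initial partition by acceptance: {3,6,7} | {2,4,5,9,10}.
Split {3,6,7} by δ(·,x) → {3,6} and {7}.
Refine {2,4,5,9,10} on symbol x: members go to different blocks, giving {2,4,9} and {5,10}.
Split {3,6} by δ(·,x) → {3} and {6}.
On input y, block {2,4,9} splits into {2,4} and {9}.
No further refinement is possible. Final partition (6 blocks): {3} | {2,4} | {7} | {5,10} | {6} | {9}.
10 and 5 lie in the same block of the stable partition, so they are equivalent — no string distinguishes them.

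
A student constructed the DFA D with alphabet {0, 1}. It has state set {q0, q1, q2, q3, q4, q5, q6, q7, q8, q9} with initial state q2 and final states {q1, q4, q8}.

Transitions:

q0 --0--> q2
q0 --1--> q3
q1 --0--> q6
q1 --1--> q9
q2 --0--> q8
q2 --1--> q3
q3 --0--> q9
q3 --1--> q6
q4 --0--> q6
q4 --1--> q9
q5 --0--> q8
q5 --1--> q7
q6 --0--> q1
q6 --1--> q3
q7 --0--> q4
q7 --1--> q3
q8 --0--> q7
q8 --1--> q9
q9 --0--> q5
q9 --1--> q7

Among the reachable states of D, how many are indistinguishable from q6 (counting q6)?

3

States {q0} cannot be reached from the start state, so discard them.
Start with accepting vs non-accepting: {q1,q4,q8} | {q2,q3,q5,q6,q7,q9}.
Refine {q2,q3,q5,q6,q7,q9} on symbol 0: members go to different blocks, giving {q2,q5,q6,q7} and {q3,q9}.
On input 1, block {q2,q5,q6,q7} splits into {q2,q6,q7} and {q5}.
Split {q3,q9} by δ(·,0) → {q3} and {q9}.
Stable partition: {q1,q4,q8} | {q2,q6,q7} | {q3} | {q5} | {q9} — 5 equivalence classes.
State q6 belongs to the block {q2,q6,q7}, which has 3 states.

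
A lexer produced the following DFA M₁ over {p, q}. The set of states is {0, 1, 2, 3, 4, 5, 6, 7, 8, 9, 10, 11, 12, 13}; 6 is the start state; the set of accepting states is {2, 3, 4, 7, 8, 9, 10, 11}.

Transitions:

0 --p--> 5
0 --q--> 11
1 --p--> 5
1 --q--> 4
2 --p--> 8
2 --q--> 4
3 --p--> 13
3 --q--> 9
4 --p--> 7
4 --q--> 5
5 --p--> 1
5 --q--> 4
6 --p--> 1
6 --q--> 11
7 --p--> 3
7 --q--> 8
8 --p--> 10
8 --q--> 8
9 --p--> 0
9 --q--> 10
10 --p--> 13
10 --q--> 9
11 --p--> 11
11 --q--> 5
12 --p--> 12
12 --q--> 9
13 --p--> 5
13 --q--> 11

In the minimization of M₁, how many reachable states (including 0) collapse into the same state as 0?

First remove the unreachable states {2,12}; 12 states remain.
Start with accepting vs non-accepting: {3,4,7,8,9,10,11} | {0,1,5,6,13}.
Split {3,4,7,8,9,10,11} by δ(·,p) → {4,7,8,11} and {3,9,10}.
On input p, block {4,7,8,11} splits into {4,11} and {7,8}.
Split {4,11} by δ(·,p) → {4} and {11}.
On input q, block {0,1,5,6,13} splits into {0,6,13} and {1,5}.
No further refinement is possible. Final partition (6 blocks): {4} | {0,6,13} | {3,9,10} | {7,8} | {11} | {1,5}.
The equivalence class containing 0 is {0,6,13}, of size 3.

3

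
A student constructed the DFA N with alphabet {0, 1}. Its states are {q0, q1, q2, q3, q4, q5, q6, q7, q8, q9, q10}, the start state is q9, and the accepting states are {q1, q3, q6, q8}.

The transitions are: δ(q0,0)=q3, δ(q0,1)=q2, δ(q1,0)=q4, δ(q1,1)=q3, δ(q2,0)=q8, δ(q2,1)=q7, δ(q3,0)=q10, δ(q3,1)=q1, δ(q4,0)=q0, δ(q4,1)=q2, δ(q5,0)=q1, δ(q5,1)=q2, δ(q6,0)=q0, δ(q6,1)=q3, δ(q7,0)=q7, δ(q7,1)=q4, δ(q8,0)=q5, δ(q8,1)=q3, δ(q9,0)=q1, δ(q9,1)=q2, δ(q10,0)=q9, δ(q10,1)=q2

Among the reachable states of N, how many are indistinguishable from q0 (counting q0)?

First remove the unreachable states {q6}; 10 states remain.
Initial partition by acceptance: {q1,q3,q8} | {q0,q2,q4,q5,q7,q9,q10}.
On input 0, block {q0,q2,q4,q5,q7,q9,q10} splits into {q0,q2,q5,q9} and {q4,q7,q10}.
On input 0, block {q1,q3,q8} splits into {q1,q3} and {q8}.
Split {q0,q2,q5,q9} by δ(·,0) → {q0,q5,q9} and {q2}.
Refine {q4,q7,q10} on symbol 0: members go to different blocks, giving {q4,q10} and {q7}.
Stable partition: {q1,q3} | {q0,q5,q9} | {q4,q10} | {q8} | {q2} | {q7} — 6 equivalence classes.
State q0 belongs to the block {q0,q5,q9}, which has 3 states.

3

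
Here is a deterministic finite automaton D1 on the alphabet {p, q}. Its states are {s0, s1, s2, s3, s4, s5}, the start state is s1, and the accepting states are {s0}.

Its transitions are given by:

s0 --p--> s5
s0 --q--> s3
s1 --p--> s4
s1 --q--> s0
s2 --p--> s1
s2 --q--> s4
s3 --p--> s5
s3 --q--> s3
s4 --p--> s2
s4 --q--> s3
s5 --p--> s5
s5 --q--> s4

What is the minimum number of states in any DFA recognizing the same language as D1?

6

All states are reachable from the start state.
Initial partition by acceptance: {s0} | {s1,s2,s3,s4,s5}.
Split {s1,s2,s3,s4,s5} by δ(·,q) → {s2,s3,s4,s5} and {s1}.
Split {s2,s3,s4,s5} by δ(·,p) → {s3,s4,s5} and {s2}.
Refine {s3,s4,s5} on symbol p: members go to different blocks, giving {s3,s5} and {s4}.
On input q, block {s3,s5} splits into {s3} and {s5}.
Stable partition: {s0} | {s3} | {s1} | {s2} | {s4} | {s5} — 6 equivalence classes.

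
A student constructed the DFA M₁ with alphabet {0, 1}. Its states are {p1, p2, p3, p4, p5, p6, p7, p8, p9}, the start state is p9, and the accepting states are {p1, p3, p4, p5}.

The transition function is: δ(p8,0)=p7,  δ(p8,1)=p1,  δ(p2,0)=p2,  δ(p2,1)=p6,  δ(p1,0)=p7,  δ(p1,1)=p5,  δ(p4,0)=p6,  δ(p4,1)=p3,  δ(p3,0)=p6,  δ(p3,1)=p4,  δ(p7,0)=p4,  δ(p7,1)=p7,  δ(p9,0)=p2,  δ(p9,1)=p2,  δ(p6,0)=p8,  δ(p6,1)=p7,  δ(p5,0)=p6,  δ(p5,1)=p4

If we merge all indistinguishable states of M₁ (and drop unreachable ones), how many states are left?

7

All states are reachable from the start state.
Start with accepting vs non-accepting: {p1,p3,p4,p5} | {p2,p6,p7,p8,p9}.
On input 0, block {p2,p6,p7,p8,p9} splits into {p2,p6,p8,p9} and {p7}.
Split {p1,p3,p4,p5} by δ(·,0) → {p3,p4,p5} and {p1}.
Split {p2,p6,p8,p9} by δ(·,0) → {p2,p6,p9} and {p8}.
On input 0, block {p2,p6,p9} splits into {p2,p9} and {p6}.
Split {p2,p9} by δ(·,1) → {p2} and {p9}.
Stable partition: {p3,p4,p5} | {p2} | {p7} | {p1} | {p8} | {p6} | {p9} — 7 equivalence classes.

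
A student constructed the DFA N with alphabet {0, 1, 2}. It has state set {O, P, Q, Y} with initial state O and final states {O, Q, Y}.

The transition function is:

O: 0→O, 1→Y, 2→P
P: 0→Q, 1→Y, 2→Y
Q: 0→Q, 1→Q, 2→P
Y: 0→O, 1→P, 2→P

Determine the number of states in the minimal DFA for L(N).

4

Every state is reachable, so we keep all 4.
Initial partition by acceptance: {O,Q,Y} | {P}.
Split {O,Q,Y} by δ(·,1) → {O,Q} and {Y}.
On input 1, block {O,Q} splits into {Q} and {O}.
No further refinement is possible. Final partition (4 blocks): {Q} | {P} | {Y} | {O}.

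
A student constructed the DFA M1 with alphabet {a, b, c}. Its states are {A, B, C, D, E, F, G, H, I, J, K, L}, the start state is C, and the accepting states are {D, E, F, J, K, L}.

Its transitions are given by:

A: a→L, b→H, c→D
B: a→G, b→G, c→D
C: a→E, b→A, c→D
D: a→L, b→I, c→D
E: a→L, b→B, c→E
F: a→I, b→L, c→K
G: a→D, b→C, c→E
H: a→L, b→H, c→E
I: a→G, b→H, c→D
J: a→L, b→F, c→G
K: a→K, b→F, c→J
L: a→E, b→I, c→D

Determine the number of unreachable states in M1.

3

BFS from C reaches {A, B, C, D, E, G, H, I, L}; the 3 state(s) F, J, K are never visited.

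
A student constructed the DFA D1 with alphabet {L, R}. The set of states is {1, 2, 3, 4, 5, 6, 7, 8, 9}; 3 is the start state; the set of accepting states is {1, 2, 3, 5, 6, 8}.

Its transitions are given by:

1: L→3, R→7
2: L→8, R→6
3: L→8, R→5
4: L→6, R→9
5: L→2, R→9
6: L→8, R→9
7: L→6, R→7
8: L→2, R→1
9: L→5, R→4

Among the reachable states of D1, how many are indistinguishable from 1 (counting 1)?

3

Every state is reachable, so we keep all 9.
Start with accepting vs non-accepting: {1,2,3,5,6,8} | {4,7,9}.
Split {1,2,3,5,6,8} by δ(·,R) → {1,5,6} and {2,3,8}.
The partition is now stable with 3 blocks: {1,5,6} | {4,7,9} | {2,3,8}.
The equivalence class containing 1 is {1,5,6}, of size 3.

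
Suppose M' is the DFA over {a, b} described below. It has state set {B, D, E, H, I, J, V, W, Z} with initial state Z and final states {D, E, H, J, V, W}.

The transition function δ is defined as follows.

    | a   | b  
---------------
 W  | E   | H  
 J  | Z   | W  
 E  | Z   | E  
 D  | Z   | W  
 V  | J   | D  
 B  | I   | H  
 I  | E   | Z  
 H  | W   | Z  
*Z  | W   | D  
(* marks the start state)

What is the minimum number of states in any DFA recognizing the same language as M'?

States {B,I,J,V} cannot be reached from the start state, so discard them.
Start with accepting vs non-accepting: {D,E,H,W} | {Z}.
Refine {D,E,H,W} on symbol a: members go to different blocks, giving {D,E} and {H,W}.
Refine {D,E} on symbol b: members go to different blocks, giving {E} and {D}.
Refine {H,W} on symbol a: members go to different blocks, giving {W} and {H}.
Stable partition: {E} | {Z} | {W} | {D} | {H} — 5 equivalence classes.

5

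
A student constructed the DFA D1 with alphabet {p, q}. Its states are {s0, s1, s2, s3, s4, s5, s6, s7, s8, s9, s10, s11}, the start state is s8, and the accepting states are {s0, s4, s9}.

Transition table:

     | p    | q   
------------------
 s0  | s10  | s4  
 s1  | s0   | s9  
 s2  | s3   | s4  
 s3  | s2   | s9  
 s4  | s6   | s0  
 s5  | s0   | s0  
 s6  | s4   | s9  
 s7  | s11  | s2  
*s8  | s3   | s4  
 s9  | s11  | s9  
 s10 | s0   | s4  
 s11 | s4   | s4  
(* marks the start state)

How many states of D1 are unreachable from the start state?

3

No path from s8 leads to s1, s5, s7; the other 9 states are all reachable.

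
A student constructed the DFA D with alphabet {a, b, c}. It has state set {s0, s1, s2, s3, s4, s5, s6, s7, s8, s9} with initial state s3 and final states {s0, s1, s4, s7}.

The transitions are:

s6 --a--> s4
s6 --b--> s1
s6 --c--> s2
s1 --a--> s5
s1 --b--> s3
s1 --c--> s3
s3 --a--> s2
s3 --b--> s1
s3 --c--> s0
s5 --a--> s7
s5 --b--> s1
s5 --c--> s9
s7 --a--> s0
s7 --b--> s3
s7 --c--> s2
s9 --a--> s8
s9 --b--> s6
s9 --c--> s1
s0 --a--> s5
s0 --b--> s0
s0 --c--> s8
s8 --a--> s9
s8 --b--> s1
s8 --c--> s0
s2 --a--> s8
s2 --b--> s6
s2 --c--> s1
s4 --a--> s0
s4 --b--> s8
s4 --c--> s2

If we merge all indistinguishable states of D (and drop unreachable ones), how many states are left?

Start with accepting vs non-accepting: {s0,s1,s4,s7} | {s2,s3,s5,s6,s8,s9}.
Split {s0,s1,s4,s7} by δ(·,a) → {s0,s1} and {s4,s7}.
Split {s0,s1} by δ(·,b) → {s0} and {s1}.
On input a, block {s2,s3,s5,s6,s8,s9} splits into {s2,s3,s8,s9} and {s5,s6}.
On input b, block {s2,s3,s8,s9} splits into {s2,s9} and {s3,s8}.
Stable partition: {s0} | {s2,s9} | {s4,s7} | {s1} | {s5,s6} | {s3,s8} — 6 equivalence classes.

6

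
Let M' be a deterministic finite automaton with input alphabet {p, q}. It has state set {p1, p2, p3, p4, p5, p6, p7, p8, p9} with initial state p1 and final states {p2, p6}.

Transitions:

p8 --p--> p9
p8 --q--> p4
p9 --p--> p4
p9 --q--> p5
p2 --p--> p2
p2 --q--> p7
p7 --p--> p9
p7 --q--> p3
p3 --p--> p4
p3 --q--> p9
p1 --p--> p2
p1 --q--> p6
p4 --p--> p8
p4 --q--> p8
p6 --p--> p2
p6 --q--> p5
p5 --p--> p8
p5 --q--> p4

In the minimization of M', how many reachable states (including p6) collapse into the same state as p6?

2

Initial partition by acceptance: {p2,p6} | {p1,p3,p4,p5,p7,p8,p9}.
Refine {p1,p3,p4,p5,p7,p8,p9} on symbol p: members go to different blocks, giving {p3,p4,p5,p7,p8,p9} and {p1}.
The partition is now stable with 3 blocks: {p2,p6} | {p3,p4,p5,p7,p8,p9} | {p1}.
The equivalence class containing p6 is {p2,p6}, of size 2.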